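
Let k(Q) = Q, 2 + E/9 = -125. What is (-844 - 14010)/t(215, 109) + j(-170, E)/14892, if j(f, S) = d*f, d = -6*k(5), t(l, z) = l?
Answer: -1078967/15695 ≈ -68.746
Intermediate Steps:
E = -1143 (E = -18 + 9*(-125) = -18 - 1125 = -1143)
d = -30 (d = -6*5 = -30)
j(f, S) = -30*f
(-844 - 14010)/t(215, 109) + j(-170, E)/14892 = (-844 - 14010)/215 - 30*(-170)/14892 = -14854*1/215 + 5100*(1/14892) = -14854/215 + 25/73 = -1078967/15695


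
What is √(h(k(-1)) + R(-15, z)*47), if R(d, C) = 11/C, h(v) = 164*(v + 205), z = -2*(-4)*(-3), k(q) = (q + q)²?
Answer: √4932642/12 ≈ 185.08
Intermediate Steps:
k(q) = 4*q² (k(q) = (2*q)² = 4*q²)
z = -24 (z = 8*(-3) = -24)
h(v) = 33620 + 164*v (h(v) = 164*(205 + v) = 33620 + 164*v)
√(h(k(-1)) + R(-15, z)*47) = √((33620 + 164*(4*(-1)²)) + (11/(-24))*47) = √((33620 + 164*(4*1)) + (11*(-1/24))*47) = √((33620 + 164*4) - 11/24*47) = √((33620 + 656) - 517/24) = √(34276 - 517/24) = √(822107/24) = √4932642/12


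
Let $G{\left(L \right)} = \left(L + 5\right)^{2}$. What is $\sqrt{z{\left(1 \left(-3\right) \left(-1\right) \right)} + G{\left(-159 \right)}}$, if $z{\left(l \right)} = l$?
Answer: $\sqrt{23719} \approx 154.01$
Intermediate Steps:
$G{\left(L \right)} = \left(5 + L\right)^{2}$
$\sqrt{z{\left(1 \left(-3\right) \left(-1\right) \right)} + G{\left(-159 \right)}} = \sqrt{1 \left(-3\right) \left(-1\right) + \left(5 - 159\right)^{2}} = \sqrt{\left(-3\right) \left(-1\right) + \left(-154\right)^{2}} = \sqrt{3 + 23716} = \sqrt{23719}$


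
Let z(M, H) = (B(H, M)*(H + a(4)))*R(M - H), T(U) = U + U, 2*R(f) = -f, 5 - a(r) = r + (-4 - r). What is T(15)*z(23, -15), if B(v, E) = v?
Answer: -51300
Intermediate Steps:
a(r) = 9 (a(r) = 5 - (r + (-4 - r)) = 5 - 1*(-4) = 5 + 4 = 9)
R(f) = -f/2 (R(f) = (-f)/2 = -f/2)
T(U) = 2*U
z(M, H) = H*(9 + H)*(H/2 - M/2) (z(M, H) = (H*(H + 9))*(-(M - H)/2) = (H*(9 + H))*(H/2 - M/2) = H*(9 + H)*(H/2 - M/2))
T(15)*z(23, -15) = (2*15)*((1/2)*(-15)*(9 - 15)*(-15 - 1*23)) = 30*((1/2)*(-15)*(-6)*(-15 - 23)) = 30*((1/2)*(-15)*(-6)*(-38)) = 30*(-1710) = -51300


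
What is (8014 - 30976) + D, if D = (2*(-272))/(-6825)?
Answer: -156715106/6825 ≈ -22962.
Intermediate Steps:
D = 544/6825 (D = -544*(-1/6825) = 544/6825 ≈ 0.079707)
(8014 - 30976) + D = (8014 - 30976) + 544/6825 = -22962 + 544/6825 = -156715106/6825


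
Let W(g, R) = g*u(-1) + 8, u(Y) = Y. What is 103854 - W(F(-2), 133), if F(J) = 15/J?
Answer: 207677/2 ≈ 1.0384e+5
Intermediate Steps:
W(g, R) = 8 - g (W(g, R) = g*(-1) + 8 = -g + 8 = 8 - g)
103854 - W(F(-2), 133) = 103854 - (8 - 15/(-2)) = 103854 - (8 - 15*(-1)/2) = 103854 - (8 - 1*(-15/2)) = 103854 - (8 + 15/2) = 103854 - 1*31/2 = 103854 - 31/2 = 207677/2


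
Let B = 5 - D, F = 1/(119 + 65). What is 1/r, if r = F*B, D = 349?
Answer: -23/43 ≈ -0.53488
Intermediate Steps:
F = 1/184 ≈ 0.0054348
B = -344 (B = 5 - 1*349 = 5 - 349 = -344)
r = -43/23 (r = (1/184)*(-344) = -43/23 ≈ -1.8696)
1/r = 1/(-43/23) = -23/43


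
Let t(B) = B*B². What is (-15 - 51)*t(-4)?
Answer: 4224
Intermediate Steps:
t(B) = B³
(-15 - 51)*t(-4) = (-15 - 51)*(-4)³ = -66*(-64) = 4224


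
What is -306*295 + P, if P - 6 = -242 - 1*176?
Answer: -90682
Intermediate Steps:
P = -412 (P = 6 + (-242 - 1*176) = 6 + (-242 - 176) = 6 - 418 = -412)
-306*295 + P = -306*295 - 412 = -90270 - 412 = -90682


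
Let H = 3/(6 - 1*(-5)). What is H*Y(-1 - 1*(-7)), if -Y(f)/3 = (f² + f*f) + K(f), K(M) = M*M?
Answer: -972/11 ≈ -88.364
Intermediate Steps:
K(M) = M²
Y(f) = -9*f² (Y(f) = -3*((f² + f*f) + f²) = -3*((f² + f²) + f²) = -3*(2*f² + f²) = -9*f²)
H = 3/11 (H = 3/(6 + 5) = 3/11 ≈ 0.27273)
H*Y(-1 - 1*(-7)) = 3*(-9*(-1 - 1*(-7))²)/11 = 3*(-9*(-1 + 7)²)/11 = 3*(-9*6²)/11 = 3*(-9*36)/11 = (3/11)*(-324) = -972/11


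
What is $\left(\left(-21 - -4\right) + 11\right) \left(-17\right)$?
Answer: $102$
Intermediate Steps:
$\left(\left(-21 - -4\right) + 11\right) \left(-17\right) = \left(\left(-21 + 4\right) + 11\right) \left(-17\right) = \left(-17 + 11\right) \left(-17\right) = \left(-6\right) \left(-17\right) = 102$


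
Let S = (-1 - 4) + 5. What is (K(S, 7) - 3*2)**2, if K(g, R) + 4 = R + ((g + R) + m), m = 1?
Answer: 25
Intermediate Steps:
S = 0 (S = -5 + 5 = 0)
K(g, R) = -3 + g + 2*R (K(g, R) = -4 + (R + ((g + R) + 1)) = -4 + (R + ((R + g) + 1)) = -4 + (R + (1 + R + g)) = -4 + (1 + g + 2*R) = -3 + g + 2*R)
(K(S, 7) - 3*2)**2 = ((-3 + 0 + 2*7) - 3*2)**2 = ((-3 + 0 + 14) - 6)**2 = (11 - 6)**2 = 5**2 = 25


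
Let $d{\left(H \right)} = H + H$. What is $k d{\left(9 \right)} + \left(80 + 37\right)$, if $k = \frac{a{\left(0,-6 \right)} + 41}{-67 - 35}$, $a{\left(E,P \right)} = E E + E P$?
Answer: $\frac{1866}{17} \approx 109.76$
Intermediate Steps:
$a{\left(E,P \right)} = E^{2} + E P$
$d{\left(H \right)} = 2 H$
$k = - \frac{41}{102}$ ($k = \frac{0 \left(0 - 6\right) + 41}{-67 - 35} = \frac{0 \left(-6\right) + 41}{-102} = \left(0 + 41\right) \left(- \frac{1}{102}\right) = 41 \left(- \frac{1}{102}\right) = - \frac{41}{102} \approx -0.40196$)
$k d{\left(9 \right)} + \left(80 + 37\right) = - \frac{41 \cdot 2 \cdot 9}{102} + \left(80 + 37\right) = \left(- \frac{41}{102}\right) 18 + 117 = - \frac{123}{17} + 117 = \frac{1866}{17}$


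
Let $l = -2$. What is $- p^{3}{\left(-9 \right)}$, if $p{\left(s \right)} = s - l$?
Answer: $343$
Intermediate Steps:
$p{\left(s \right)} = 2 + s$ ($p{\left(s \right)} = s - -2 = s + 2 = 2 + s$)
$- p^{3}{\left(-9 \right)} = - \left(2 - 9\right)^{3} = - \left(-7\right)^{3} = \left(-1\right) \left(-343\right) = 343$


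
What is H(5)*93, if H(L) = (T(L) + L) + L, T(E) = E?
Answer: 1395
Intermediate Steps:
H(L) = 3*L (H(L) = (L + L) + L = 2*L + L = 3*L)
H(5)*93 = (3*5)*93 = 15*93 = 1395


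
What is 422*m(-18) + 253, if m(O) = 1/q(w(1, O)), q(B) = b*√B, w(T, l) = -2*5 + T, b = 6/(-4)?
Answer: 253 + 844*I/9 ≈ 253.0 + 93.778*I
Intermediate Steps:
b = -3/2 (b = 6*(-¼) = -3/2 ≈ -1.5000)
w(T, l) = -10 + T
q(B) = -3*√B/2
m(O) = 2*I/9 (m(O) = 1/(-3*√(-10 + 1)/2) = 1/(-9*I/2) = 2*I/9)
422*m(-18) + 253 = 422*(2*I/9) + 253 = 844*I/9 + 253 = 253 + 844*I/9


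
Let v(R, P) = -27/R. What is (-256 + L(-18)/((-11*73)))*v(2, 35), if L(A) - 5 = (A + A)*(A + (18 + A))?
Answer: 5567967/1606 ≈ 3467.0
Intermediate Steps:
L(A) = 5 + 2*A*(18 + 2*A) (L(A) = 5 + (A + A)*(A + (18 + A)) = 5 + (2*A)*(18 + 2*A) = 5 + 2*A*(18 + 2*A))
(-256 + L(-18)/((-11*73)))*v(2, 35) = (-256 + (5 + 4*(-18)² + 36*(-18))/((-11*73)))*(-27/2) = (-256 + (5 + 4*324 - 648)/(-803))*(-27*½) = (-256 + (5 + 1296 - 648)*(-1/803))*(-27/2) = (-256 + 653*(-1/803))*(-27/2) = (-256 - 653/803)*(-27/2) = -206221/803*(-27/2) = 5567967/1606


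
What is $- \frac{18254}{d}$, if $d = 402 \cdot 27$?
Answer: $- \frac{9127}{5427} \approx -1.6818$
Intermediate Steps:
$d = 10854$
$- \frac{18254}{d} = - \frac{18254}{10854} = \left(-18254\right) \frac{1}{10854} = - \frac{9127}{5427}$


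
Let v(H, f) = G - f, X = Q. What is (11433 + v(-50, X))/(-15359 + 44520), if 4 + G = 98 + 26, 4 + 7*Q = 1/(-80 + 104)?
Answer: 1940999/4899048 ≈ 0.39620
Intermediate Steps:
Q = -95/168 (Q = -4/7 + 1/(7*(-80 + 104)) = -4/7 + (⅐)/24 = -4/7 + (⅐)*(1/24) = -4/7 + 1/168 = -95/168 ≈ -0.56548)
G = 120 (G = -4 + (98 + 26) = -4 + 124 = 120)
X = -95/168 ≈ -0.56548
v(H, f) = 120 - f
(11433 + v(-50, X))/(-15359 + 44520) = (11433 + (120 - 1*(-95/168)))/(-15359 + 44520) = (11433 + (120 + 95/168))/29161 = (11433 + 20255/168)*(1/29161) = (1940999/168)*(1/29161) = 1940999/4899048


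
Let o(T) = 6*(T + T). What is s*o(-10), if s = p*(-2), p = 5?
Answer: 1200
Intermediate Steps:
o(T) = 12*T (o(T) = 6*(2*T) = 12*T)
s = -10 (s = 5*(-2) = -10)
s*o(-10) = -120*(-10) = -10*(-120) = 1200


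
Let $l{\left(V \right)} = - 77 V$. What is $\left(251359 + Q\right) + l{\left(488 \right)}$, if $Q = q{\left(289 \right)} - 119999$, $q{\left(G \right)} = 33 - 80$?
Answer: $93737$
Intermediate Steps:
$q{\left(G \right)} = -47$
$Q = -120046$ ($Q = -47 - 119999 = -120046$)
$\left(251359 + Q\right) + l{\left(488 \right)} = \left(251359 - 120046\right) - 37576 = 131313 - 37576 = 93737$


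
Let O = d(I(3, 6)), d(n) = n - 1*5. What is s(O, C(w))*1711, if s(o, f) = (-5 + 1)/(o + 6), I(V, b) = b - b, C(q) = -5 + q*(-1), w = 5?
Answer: -6844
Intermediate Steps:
C(q) = -5 - q
I(V, b) = 0
d(n) = -5 + n (d(n) = n - 5 = -5 + n)
O = -5 (O = -5 + 0 = -5)
s(o, f) = -4/(6 + o)
s(O, C(w))*1711 = -4/(6 - 5)*1711 = -4/1*1711 = -4*1*1711 = -4*1711 = -6844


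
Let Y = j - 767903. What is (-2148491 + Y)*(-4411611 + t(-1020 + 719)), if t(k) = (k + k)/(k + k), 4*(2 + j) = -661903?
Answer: 27192032462035/2 ≈ 1.3596e+13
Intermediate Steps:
j = -661911/4 (j = -2 + (¼)*(-661903) = -2 - 661903/4 = -661911/4 ≈ -1.6548e+5)
Y = -3733523/4 (Y = -661911/4 - 767903 = -3733523/4 ≈ -9.3338e+5)
t(k) = 1 (t(k) = (2*k)/((2*k)) = (2*k)*(1/(2*k)) = 1)
(-2148491 + Y)*(-4411611 + t(-1020 + 719)) = (-2148491 - 3733523/4)*(-4411611 + 1) = -12327487/4*(-4411610) = 27192032462035/2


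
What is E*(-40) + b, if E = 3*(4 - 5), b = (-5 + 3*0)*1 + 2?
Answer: 117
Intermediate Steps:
b = -3 (b = (-5 + 0)*1 + 2 = -5*1 + 2 = -5 + 2 = -3)
E = -3 (E = 3*(-1) = -3)
E*(-40) + b = -3*(-40) - 3 = 120 - 3 = 117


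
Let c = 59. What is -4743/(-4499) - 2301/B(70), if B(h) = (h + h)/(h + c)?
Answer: -1334769651/629860 ≈ -2119.2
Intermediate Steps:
B(h) = 2*h/(59 + h) (B(h) = (h + h)/(h + 59) = (2*h)/(59 + h) = 2*h/(59 + h))
-4743/(-4499) - 2301/B(70) = -4743/(-4499) - 2301/(2*70/(59 + 70)) = -4743*(-1/4499) - 2301/(2*70/129) = 4743/4499 - 2301/(2*70*(1/129)) = 4743/4499 - 2301/140/129 = 4743/4499 - 2301*129/140 = 4743/4499 - 296829/140 = -1334769651/629860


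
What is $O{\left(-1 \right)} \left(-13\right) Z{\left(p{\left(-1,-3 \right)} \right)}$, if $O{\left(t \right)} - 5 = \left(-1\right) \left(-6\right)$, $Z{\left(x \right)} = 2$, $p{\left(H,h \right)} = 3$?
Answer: $-286$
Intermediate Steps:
$O{\left(t \right)} = 11$ ($O{\left(t \right)} = 5 - -6 = 5 + 6 = 11$)
$O{\left(-1 \right)} \left(-13\right) Z{\left(p{\left(-1,-3 \right)} \right)} = 11 \left(-13\right) 2 = \left(-143\right) 2 = -286$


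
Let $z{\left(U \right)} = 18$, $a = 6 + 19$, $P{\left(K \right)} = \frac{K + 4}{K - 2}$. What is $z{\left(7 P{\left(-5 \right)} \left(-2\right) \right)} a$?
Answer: $450$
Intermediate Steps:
$P{\left(K \right)} = \frac{4 + K}{-2 + K}$
$a = 25$
$z{\left(7 P{\left(-5 \right)} \left(-2\right) \right)} a = 18 \cdot 25 = 450$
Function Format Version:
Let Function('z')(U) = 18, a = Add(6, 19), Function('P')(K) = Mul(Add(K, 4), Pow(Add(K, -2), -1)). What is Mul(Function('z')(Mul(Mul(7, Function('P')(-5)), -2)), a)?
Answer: 450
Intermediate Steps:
Function('P')(K) = Mul(Pow(Add(-2, K), -1), Add(4, K)) (Function('P')(K) = Mul(Add(4, K), Pow(Add(-2, K), -1)) = Mul(Pow(Add(-2, K), -1), Add(4, K)))
a = 25
Mul(Function('z')(Mul(Mul(7, Function('P')(-5)), -2)), a) = Mul(18, 25) = 450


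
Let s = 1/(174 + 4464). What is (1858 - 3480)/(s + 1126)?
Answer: -7522836/5222389 ≈ -1.4405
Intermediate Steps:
s = 1/4638 ≈ 0.00021561
(1858 - 3480)/(s + 1126) = (1858 - 3480)/(1/4638 + 1126) = -1622/5222389/4638 = -1622*4638/5222389 = -7522836/5222389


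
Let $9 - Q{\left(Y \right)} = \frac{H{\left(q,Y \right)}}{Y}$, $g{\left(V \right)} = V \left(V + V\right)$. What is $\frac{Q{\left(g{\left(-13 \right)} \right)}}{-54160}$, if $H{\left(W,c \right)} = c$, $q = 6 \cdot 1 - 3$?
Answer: $- \frac{1}{6770} \approx -0.00014771$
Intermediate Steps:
$q = 3$ ($q = 6 - 3 = 3$)
$g{\left(V \right)} = 2 V^{2}$ ($g{\left(V \right)} = V 2 V = 2 V^{2}$)
$Q{\left(Y \right)} = 8$ ($Q{\left(Y \right)} = 9 - \frac{Y}{Y} = 9 - 1 = 8$)
$\frac{Q{\left(g{\left(-13 \right)} \right)}}{-54160} = \frac{8}{-54160} = 8 \left(- \frac{1}{54160}\right) = - \frac{1}{6770}$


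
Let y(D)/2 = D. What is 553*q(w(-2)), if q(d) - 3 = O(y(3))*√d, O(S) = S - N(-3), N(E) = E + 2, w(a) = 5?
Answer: 1659 + 3871*√5 ≈ 10315.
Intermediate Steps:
N(E) = 2 + E
y(D) = 2*D
O(S) = 1 + S (O(S) = S - (2 - 3) = S - 1*(-1) = S + 1 = 1 + S)
q(d) = 3 + 7*√d (q(d) = 3 + (1 + 2*3)*√d = 3 + (1 + 6)*√d = 3 + 7*√d)
553*q(w(-2)) = 553*(3 + 7*√5) = 1659 + 3871*√5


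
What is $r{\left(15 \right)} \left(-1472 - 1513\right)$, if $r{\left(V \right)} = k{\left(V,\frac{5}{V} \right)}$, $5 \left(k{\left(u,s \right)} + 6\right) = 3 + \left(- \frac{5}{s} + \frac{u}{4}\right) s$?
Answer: $\frac{73431}{4} \approx 18358.0$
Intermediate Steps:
$k{\left(u,s \right)} = - \frac{27}{5} + \frac{s \left(- \frac{5}{s} + \frac{u}{4}\right)}{5}$ ($k{\left(u,s \right)} = -6 + \frac{3 + \left(- \frac{5}{s} + \frac{u}{4}\right) s}{5} = -6 + \frac{3 + s \left(- \frac{5}{s} + \frac{u}{4}\right)}{5} = -6 + \left(\frac{3}{5} + \frac{s \left(- \frac{5}{s} + \frac{u}{4}\right)}{5}\right) = - \frac{27}{5} + \frac{s \left(- \frac{5}{s} + \frac{u}{4}\right)}{5}$)
$r{\left(V \right)} = - \frac{123}{20}$ ($r{\left(V \right)} = - \frac{32}{5} + \frac{\frac{5}{V} V}{20} = - \frac{32}{5} + \frac{1}{4} = - \frac{123}{20}$)
$r{\left(15 \right)} \left(-1472 - 1513\right) = - \frac{123 \left(-1472 - 1513\right)}{20} = \left(- \frac{123}{20}\right) \left(-2985\right) = \frac{73431}{4}$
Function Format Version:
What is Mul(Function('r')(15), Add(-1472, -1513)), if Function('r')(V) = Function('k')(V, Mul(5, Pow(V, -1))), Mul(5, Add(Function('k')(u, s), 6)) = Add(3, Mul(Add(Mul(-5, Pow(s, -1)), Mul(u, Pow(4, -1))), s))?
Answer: Rational(73431, 4) ≈ 18358.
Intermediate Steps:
Function('k')(u, s) = Add(Rational(-27, 5), Mul(Rational(1, 5), s, Add(Mul(-5, Pow(s, -1)), Mul(Rational(1, 4), u)))) (Function('k')(u, s) = Add(-6, Mul(Rational(1, 5), Add(3, Mul(Add(Mul(-5, Pow(s, -1)), Mul(u, Pow(4, -1))), s)))) = Add(-6, Mul(Rational(1, 5), Add(3, Mul(Add(Mul(-5, Pow(s, -1)), Mul(u, Rational(1, 4))), s)))) = Add(-6, Mul(Rational(1, 5), Add(3, Mul(Add(Mul(-5, Pow(s, -1)), Mul(Rational(1, 4), u)), s)))) = Add(-6, Mul(Rational(1, 5), Add(3, Mul(s, Add(Mul(-5, Pow(s, -1)), Mul(Rational(1, 4), u)))))) = Add(-6, Add(Rational(3, 5), Mul(Rational(1, 5), s, Add(Mul(-5, Pow(s, -1)), Mul(Rational(1, 4), u))))) = Add(Rational(-27, 5), Mul(Rational(1, 5), s, Add(Mul(-5, Pow(s, -1)), Mul(Rational(1, 4), u)))))
Function('r')(V) = Rational(-123, 20) (Function('r')(V) = Add(Rational(-32, 5), Mul(Rational(1, 20), Mul(5, Pow(V, -1)), V)) = Add(Rational(-32, 5), Rational(1, 4)) = Rational(-123, 20))
Mul(Function('r')(15), Add(-1472, -1513)) = Mul(Rational(-123, 20), Add(-1472, -1513)) = Mul(Rational(-123, 20), -2985) = Rational(73431, 4)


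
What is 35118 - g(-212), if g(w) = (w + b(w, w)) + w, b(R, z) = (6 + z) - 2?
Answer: 35750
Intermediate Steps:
b(R, z) = 4 + z
g(w) = 4 + 3*w (g(w) = (w + (4 + w)) + w = (4 + 2*w) + w = 4 + 3*w)
35118 - g(-212) = 35118 - (4 + 3*(-212)) = 35118 - (4 - 636) = 35118 - 1*(-632) = 35118 + 632 = 35750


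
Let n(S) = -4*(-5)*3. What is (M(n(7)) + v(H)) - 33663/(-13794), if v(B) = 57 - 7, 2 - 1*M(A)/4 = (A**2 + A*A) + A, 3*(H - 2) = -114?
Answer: -133248015/4598 ≈ -28980.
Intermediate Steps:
H = -36 (H = 2 + (1/3)*(-114) = 2 - 38 = -36)
n(S) = 60 (n(S) = 20*3 = 60)
M(A) = 8 - 8*A**2 - 4*A (M(A) = 8 - 4*((A**2 + A*A) + A) = 8 - 4*((A**2 + A**2) + A) = 8 - 4*(2*A**2 + A) = 8 - 4*(A + 2*A**2) = 8 + (-8*A**2 - 4*A) = 8 - 8*A**2 - 4*A)
v(B) = 50
(M(n(7)) + v(H)) - 33663/(-13794) = ((8 - 8*60**2 - 4*60) + 50) - 33663/(-13794) = ((8 - 8*3600 - 240) + 50) - 33663*(-1/13794) = ((8 - 28800 - 240) + 50) + 11221/4598 = (-29032 + 50) + 11221/4598 = -28982 + 11221/4598 = -133248015/4598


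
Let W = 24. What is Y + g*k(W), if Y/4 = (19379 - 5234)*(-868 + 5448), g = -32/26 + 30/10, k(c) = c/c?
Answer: 3368773223/13 ≈ 2.5914e+8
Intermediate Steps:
k(c) = 1
g = 23/13 (g = -32*1/26 + 30*(1/10) = -16/13 + 3 = 23/13 ≈ 1.7692)
Y = 259136400 (Y = 4*((19379 - 5234)*(-868 + 5448)) = 4*(14145*4580) = 4*64784100 = 259136400)
Y + g*k(W) = 259136400 + (23/13)*1 = 259136400 + 23/13 = 3368773223/13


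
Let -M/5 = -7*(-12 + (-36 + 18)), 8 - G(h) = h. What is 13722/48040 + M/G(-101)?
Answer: -24473151/2618180 ≈ -9.3474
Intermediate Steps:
G(h) = 8 - h
M = -1050 (M = -(-35)*(-12 + (-36 + 18)) = -(-35)*(-12 - 18) = -(-35)*(-30) = -5*210 = -1050)
13722/48040 + M/G(-101) = 13722/48040 - 1050/(8 - 1*(-101)) = 13722*(1/48040) - 1050/(8 + 101) = 6861/24020 - 1050/109 = -24473151/2618180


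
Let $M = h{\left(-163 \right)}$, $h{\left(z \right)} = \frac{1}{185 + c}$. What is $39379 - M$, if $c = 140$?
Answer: $\frac{12798174}{325} \approx 39379.0$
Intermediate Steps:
$h{\left(z \right)} = \frac{1}{325}$ ($h{\left(z \right)} = \frac{1}{185 + 140} = \frac{1}{325}$)
$M = \frac{1}{325} \approx 0.0030769$
$39379 - M = 39379 - \frac{1}{325} = \frac{12798174}{325}$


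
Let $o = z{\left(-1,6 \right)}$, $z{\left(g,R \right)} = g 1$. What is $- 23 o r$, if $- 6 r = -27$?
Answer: $\frac{207}{2} \approx 103.5$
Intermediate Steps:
$z{\left(g,R \right)} = g$
$r = \frac{9}{2}$ ($r = \left(- \frac{1}{6}\right) \left(-27\right) = \frac{9}{2} \approx 4.5$)
$o = -1$
$- 23 o r = \left(-23\right) \left(-1\right) \frac{9}{2} = 23 \cdot \frac{9}{2} = \frac{207}{2}$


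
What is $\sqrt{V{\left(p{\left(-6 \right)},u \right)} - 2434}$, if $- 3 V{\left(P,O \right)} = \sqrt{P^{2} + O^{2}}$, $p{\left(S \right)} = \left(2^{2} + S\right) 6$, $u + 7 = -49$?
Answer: $\frac{\sqrt{-21906 - 12 \sqrt{205}}}{3} \approx 49.529 i$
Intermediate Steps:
$u = -56$ ($u = -7 - 49 = -56$)
$p{\left(S \right)} = 24 + 6 S$ ($p{\left(S \right)} = \left(4 + S\right) 6 = 24 + 6 S$)
$V{\left(P,O \right)} = - \frac{\sqrt{O^{2} + P^{2}}}{3}$ ($V{\left(P,O \right)} = - \frac{\sqrt{P^{2} + O^{2}}}{3} = - \frac{\sqrt{O^{2} + P^{2}}}{3}$)
$\sqrt{V{\left(p{\left(-6 \right)},u \right)} - 2434} = \sqrt{- \frac{\sqrt{\left(-56\right)^{2} + \left(24 + 6 \left(-6\right)\right)^{2}}}{3} - 2434} = \sqrt{- \frac{\sqrt{3136 + \left(24 - 36\right)^{2}}}{3} - 2434} = \sqrt{- \frac{\sqrt{3136 + \left(-12\right)^{2}}}{3} - 2434} = \sqrt{- \frac{\sqrt{3136 + 144}}{3} - 2434} = \sqrt{- \frac{\sqrt{3280}}{3} - 2434} = \sqrt{- \frac{4 \sqrt{205}}{3} - 2434} = \sqrt{-2434 - \frac{4 \sqrt{205}}{3}}$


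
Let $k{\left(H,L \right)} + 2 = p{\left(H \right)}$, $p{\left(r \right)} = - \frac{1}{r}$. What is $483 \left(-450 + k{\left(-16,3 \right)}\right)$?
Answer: $- \frac{3492573}{16} \approx -2.1829 \cdot 10^{5}$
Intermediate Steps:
$k{\left(H,L \right)} = -2 - \frac{1}{H}$
$483 \left(-450 + k{\left(-16,3 \right)}\right) = 483 \left(-450 - \frac{31}{16}\right) = 483 \left(- \frac{7231}{16}\right) = - \frac{3492573}{16}$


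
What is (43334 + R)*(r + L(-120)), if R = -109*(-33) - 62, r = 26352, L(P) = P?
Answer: 1229467608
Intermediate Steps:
R = 3535 (R = 3597 - 62 = 3535)
(43334 + R)*(r + L(-120)) = (43334 + 3535)*(26352 - 120) = 46869*26232 = 1229467608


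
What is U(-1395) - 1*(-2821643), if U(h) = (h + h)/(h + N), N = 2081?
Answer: 967822154/343 ≈ 2.8216e+6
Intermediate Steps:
U(h) = 2*h/(2081 + h) (U(h) = (h + h)/(h + 2081) = (2*h)/(2081 + h) = 2*h/(2081 + h))
U(-1395) - 1*(-2821643) = 2*(-1395)/(2081 - 1395) - 1*(-2821643) = 2*(-1395)/686 + 2821643 = 2*(-1395)*(1/686) + 2821643 = -1395/343 + 2821643 = 967822154/343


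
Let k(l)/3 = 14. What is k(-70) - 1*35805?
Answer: -35763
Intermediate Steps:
k(l) = 42 (k(l) = 3*14 = 42)
k(-70) - 1*35805 = 42 - 1*35805 = 42 - 35805 = -35763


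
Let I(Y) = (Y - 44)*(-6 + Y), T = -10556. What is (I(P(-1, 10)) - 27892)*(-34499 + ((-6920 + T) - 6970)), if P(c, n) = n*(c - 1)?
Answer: 1546009460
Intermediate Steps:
P(c, n) = n*(-1 + c)
I(Y) = (-44 + Y)*(-6 + Y)
(I(P(-1, 10)) - 27892)*(-34499 + ((-6920 + T) - 6970)) = ((264 + (10*(-1 - 1))² - 500*(-1 - 1)) - 27892)*(-34499 + ((-6920 - 10556) - 6970)) = ((264 + (10*(-2))² - 500*(-2)) - 27892)*(-34499 + (-17476 - 6970)) = ((264 + (-20)² - 50*(-20)) - 27892)*(-34499 - 24446) = ((264 + 400 + 1000) - 27892)*(-58945) = (1664 - 27892)*(-58945) = -26228*(-58945) = 1546009460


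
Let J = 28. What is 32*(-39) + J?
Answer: -1220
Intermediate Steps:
32*(-39) + J = 32*(-39) + 28 = -1248 + 28 = -1220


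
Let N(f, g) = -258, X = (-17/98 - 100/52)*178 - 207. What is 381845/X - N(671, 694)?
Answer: -147884141/369578 ≈ -400.14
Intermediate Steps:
X = -369578/637 (X = (-17*1/98 - 100*1/52)*178 - 207 = (-17/98 - 25/13)*178 - 207 = -2671/1274*178 - 207 = -237719/637 - 207 = -369578/637 ≈ -580.19)
381845/X - N(671, 694) = 381845/(-369578/637) - 1*(-258) = 381845*(-637/369578) + 258 = -243235265/369578 + 258 = -147884141/369578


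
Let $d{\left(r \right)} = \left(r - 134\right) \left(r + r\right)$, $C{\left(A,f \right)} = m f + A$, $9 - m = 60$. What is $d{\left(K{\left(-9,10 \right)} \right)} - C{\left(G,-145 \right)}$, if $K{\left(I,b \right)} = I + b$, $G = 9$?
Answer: $-7670$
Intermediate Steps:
$m = -51$ ($m = 9 - 60 = -51$)
$C{\left(A,f \right)} = A - 51 f$ ($C{\left(A,f \right)} = - 51 f + A = A - 51 f$)
$d{\left(r \right)} = 2 r \left(-134 + r\right)$ ($d{\left(r \right)} = \left(-134 + r\right) 2 r = 2 r \left(-134 + r\right)$)
$d{\left(K{\left(-9,10 \right)} \right)} - C{\left(G,-145 \right)} = 2 \left(-9 + 10\right) \left(-134 + \left(-9 + 10\right)\right) - \left(9 - -7395\right) = 2 \cdot 1 \left(-134 + 1\right) - \left(9 + 7395\right) = 2 \cdot 1 \left(-133\right) - 7404 = -266 - 7404 = -7670$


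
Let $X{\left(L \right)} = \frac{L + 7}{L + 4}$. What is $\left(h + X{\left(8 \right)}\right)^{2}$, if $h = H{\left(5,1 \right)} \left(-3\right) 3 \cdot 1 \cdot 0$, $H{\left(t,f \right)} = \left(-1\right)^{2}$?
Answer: $\frac{25}{16} \approx 1.5625$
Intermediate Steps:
$H{\left(t,f \right)} = 1$
$X{\left(L \right)} = \frac{7 + L}{4 + L}$
$h = 0$ ($h = 1 \left(-3\right) 3 \cdot 1 \cdot 0 = - 3 \cdot 3 \cdot 0 = \left(-3\right) 0 = 0$)
$\left(h + X{\left(8 \right)}\right)^{2} = \left(0 + \frac{7 + 8}{4 + 8}\right)^{2} = \left(0 + \frac{1}{12} \cdot 15\right)^{2} = \left(0 + \frac{5}{4}\right)^{2} = \left(\frac{5}{4}\right)^{2} = \frac{25}{16}$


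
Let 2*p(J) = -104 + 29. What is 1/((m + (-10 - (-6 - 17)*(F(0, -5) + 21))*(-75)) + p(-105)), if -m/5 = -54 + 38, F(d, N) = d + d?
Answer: -2/70865 ≈ -2.8223e-5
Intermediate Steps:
F(d, N) = 2*d
m = 80 (m = -5*(-54 + 38) = -5*(-16) = 80)
p(J) = -75/2 (p(J) = (-104 + 29)/2 = (1/2)*(-75) = -75/2)
1/((m + (-10 - (-6 - 17)*(F(0, -5) + 21))*(-75)) + p(-105)) = 1/((80 + (-10 - (-6 - 17)*(2*0 + 21))*(-75)) - 75/2) = 1/((80 + (-10 - (-23)*(0 + 21))*(-75)) - 75/2) = 1/((80 + (-10 - (-23)*21)*(-75)) - 75/2) = 1/((80 + (-10 - 1*(-483))*(-75)) - 75/2) = 1/((80 + (-10 + 483)*(-75)) - 75/2) = 1/((80 + 473*(-75)) - 75/2) = 1/((80 - 35475) - 75/2) = 1/(-35395 - 75/2) = 1/(-70865/2) = -2/70865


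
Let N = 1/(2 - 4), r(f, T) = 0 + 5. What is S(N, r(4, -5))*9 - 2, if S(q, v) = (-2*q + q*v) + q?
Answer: -20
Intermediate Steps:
r(f, T) = 5
N = -½ (N = 1/(-2) = -½ ≈ -0.50000)
S(q, v) = -q + q*v
S(N, r(4, -5))*9 - 2 = -(-1 + 5)/2*9 - 2 = -½*4*9 - 2 = -2*9 - 2 = -18 - 2 = -20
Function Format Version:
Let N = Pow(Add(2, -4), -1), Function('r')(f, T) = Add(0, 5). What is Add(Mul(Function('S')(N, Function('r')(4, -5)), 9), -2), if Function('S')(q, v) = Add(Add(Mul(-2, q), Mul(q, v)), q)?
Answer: -20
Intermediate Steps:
Function('r')(f, T) = 5
N = Rational(-1, 2) (N = Pow(-2, -1) = Rational(-1, 2) ≈ -0.50000)
Function('S')(q, v) = Add(Mul(-1, q), Mul(q, v))
Add(Mul(Function('S')(N, Function('r')(4, -5)), 9), -2) = Add(Mul(Mul(Rational(-1, 2), Add(-1, 5)), 9), -2) = Add(Mul(Mul(Rational(-1, 2), 4), 9), -2) = Add(Mul(-2, 9), -2) = Add(-18, -2) = -20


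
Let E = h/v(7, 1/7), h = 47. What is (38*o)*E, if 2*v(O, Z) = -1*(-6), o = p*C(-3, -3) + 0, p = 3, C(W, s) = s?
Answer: -5358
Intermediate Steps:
o = -9 (o = 3*(-3) + 0 = -9 + 0 = -9)
v(O, Z) = 3 (v(O, Z) = (-1*(-6))/2 = (½)*6 = 3)
E = 47/3 ≈ 15.667
(38*o)*E = (38*(-9))*(47/3) = -342*47/3 = -5358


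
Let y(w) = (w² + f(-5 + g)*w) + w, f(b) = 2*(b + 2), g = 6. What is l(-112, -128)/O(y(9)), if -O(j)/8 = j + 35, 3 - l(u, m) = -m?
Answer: 125/1432 ≈ 0.087291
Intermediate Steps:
f(b) = 4 + 2*b (f(b) = 2*(2 + b) = 4 + 2*b)
l(u, m) = 3 + m (l(u, m) = 3 - (-1)*m = 3 + m)
y(w) = w² + 7*w (y(w) = (w² + (4 + 2*(-5 + 6))*w) + w = (w² + (4 + 2*1)*w) + w = (w² + (4 + 2)*w) + w = (w² + 6*w) + w = w² + 7*w)
O(j) = -280 - 8*j (O(j) = -8*(j + 35) = -8*(35 + j) = -280 - 8*j)
l(-112, -128)/O(y(9)) = (3 - 128)/(-280 - 72*(7 + 9)) = -125/(-280 - 72*16) = -125/(-280 - 8*144) = -125/(-280 - 1152) = -125/(-1432) = -125*(-1/1432) = 125/1432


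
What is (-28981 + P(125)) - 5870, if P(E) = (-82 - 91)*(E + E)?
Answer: -78101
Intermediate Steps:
P(E) = -346*E
(-28981 + P(125)) - 5870 = (-28981 - 346*125) - 5870 = (-28981 - 43250) - 5870 = -72231 - 5870 = -78101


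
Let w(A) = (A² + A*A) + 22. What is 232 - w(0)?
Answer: 210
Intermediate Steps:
w(A) = 22 + 2*A² (w(A) = (A² + A²) + 22 = 2*A² + 22 = 22 + 2*A²)
232 - w(0) = 232 - (22 + 2*0²) = 232 - (22 + 2*0) = 232 - (22 + 0) = 232 - 1*22 = 232 - 22 = 210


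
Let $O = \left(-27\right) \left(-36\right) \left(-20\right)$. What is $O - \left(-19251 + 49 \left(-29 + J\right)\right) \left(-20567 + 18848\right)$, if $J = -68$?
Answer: $-41282316$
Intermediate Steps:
$O = -19440$ ($O = 972 \left(-20\right) = -19440$)
$O - \left(-19251 + 49 \left(-29 + J\right)\right) \left(-20567 + 18848\right) = -19440 - \left(-19251 + 49 \left(-29 - 68\right)\right) \left(-20567 + 18848\right) = -19440 - \left(-19251 + 49 \left(-97\right)\right) \left(-1719\right) = -19440 - \left(-19251 - 4753\right) \left(-1719\right) = -19440 - \left(-24004\right) \left(-1719\right) = -19440 - 41262876 = -41282316$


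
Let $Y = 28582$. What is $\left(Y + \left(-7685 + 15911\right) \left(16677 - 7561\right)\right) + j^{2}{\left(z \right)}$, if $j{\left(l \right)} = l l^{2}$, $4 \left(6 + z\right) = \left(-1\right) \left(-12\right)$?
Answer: $75017527$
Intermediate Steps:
$z = -3$ ($z = -6 + \frac{\left(-1\right) \left(-12\right)}{4} = -6 + \frac{1}{4} \cdot 12 = -6 + 3 = -3$)
$j{\left(l \right)} = l^{3}$
$\left(Y + \left(-7685 + 15911\right) \left(16677 - 7561\right)\right) + j^{2}{\left(z \right)} = \left(28582 + \left(-7685 + 15911\right) \left(16677 - 7561\right)\right) + \left(\left(-3\right)^{3}\right)^{2} = \left(28582 + 8226 \cdot 9116\right) + \left(-27\right)^{2} = \left(28582 + 74988216\right) + 729 = 75016798 + 729 = 75017527$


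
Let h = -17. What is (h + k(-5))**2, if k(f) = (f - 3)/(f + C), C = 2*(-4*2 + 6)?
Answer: 21025/81 ≈ 259.57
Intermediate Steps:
C = -4 (C = 2*(-8 + 6) = 2*(-2) = -4)
k(f) = (-3 + f)/(-4 + f) (k(f) = (f - 3)/(f - 4) = (-3 + f)/(-4 + f))
(h + k(-5))**2 = (-17 + (-3 - 5)/(-4 - 5))**2 = (-17 - 8/(-9))**2 = (-17 - 1/9*(-8))**2 = (-17 + 8/9)**2 = (-145/9)**2 = 21025/81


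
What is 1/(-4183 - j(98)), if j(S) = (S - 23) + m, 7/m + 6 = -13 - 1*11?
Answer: -30/127733 ≈ -0.00023486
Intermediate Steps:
m = -7/30 (m = 7/(-6 + (-13 - 1*11)) = 7/(-6 + (-13 - 11)) = 7/(-6 - 24) = 7/(-30) = 7*(-1/30) = -7/30 ≈ -0.23333)
j(S) = -697/30 + S (j(S) = (S - 23) - 7/30 = (-23 + S) - 7/30 = -697/30 + S)
1/(-4183 - j(98)) = 1/(-4183 - (-697/30 + 98)) = 1/(-4183 - 1*2243/30) = 1/(-4183 - 2243/30) = 1/(-127733/30) = -30/127733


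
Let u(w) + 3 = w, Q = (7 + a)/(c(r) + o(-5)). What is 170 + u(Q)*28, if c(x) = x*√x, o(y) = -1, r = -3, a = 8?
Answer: 2*(129*√3 + 167*I)/(-I + 3*√3) ≈ 71.0 + 77.942*I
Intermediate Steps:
c(x) = x^(3/2)
Q = 15/(-1 - 3*I*√3) (Q = (7 + 8)/((-3)^(3/2) - 1) = 15/(-3*I*√3 - 1) = 15/(-1 - 3*I*√3) ≈ -0.53571 + 2.7837*I)
u(w) = -3 + w
170 + u(Q)*28 = 170 + (-3 + 15*I/(-I + 3*√3))*28 = 170 + (-84 + 420*I/(-I + 3*√3)) = 86 + 420*I/(-I + 3*√3)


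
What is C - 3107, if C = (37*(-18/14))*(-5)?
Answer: -20084/7 ≈ -2869.1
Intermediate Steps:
C = 1665/7 (C = (37*(-18*1/14))*(-5) = (37*(-9/7))*(-5) = -333/7*(-5) = 1665/7 ≈ 237.86)
C - 3107 = 1665/7 - 3107 = -20084/7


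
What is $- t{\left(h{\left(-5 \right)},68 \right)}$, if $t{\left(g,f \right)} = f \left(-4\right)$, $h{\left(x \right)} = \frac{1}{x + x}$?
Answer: $272$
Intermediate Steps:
$h{\left(x \right)} = \frac{1}{2 x}$
$t{\left(g,f \right)} = - 4 f$
$- t{\left(h{\left(-5 \right)},68 \right)} = - \left(-4\right) 68 = \left(-1\right) \left(-272\right) = 272$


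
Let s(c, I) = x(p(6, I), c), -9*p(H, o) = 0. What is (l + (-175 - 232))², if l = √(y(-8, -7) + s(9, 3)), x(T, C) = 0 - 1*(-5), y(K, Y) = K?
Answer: (407 - I*√3)² ≈ 1.6565e+5 - 1410.0*I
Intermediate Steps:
p(H, o) = 0 (p(H, o) = -⅑*0 = 0)
x(T, C) = 5 (x(T, C) = 0 + 5 = 5)
s(c, I) = 5
l = I*√3 (l = √(-8 + 5) = √(-3) = I*√3 ≈ 1.732*I)
(l + (-175 - 232))² = (I*√3 + (-175 - 232))² = (I*√3 - 407)² = (-407 + I*√3)²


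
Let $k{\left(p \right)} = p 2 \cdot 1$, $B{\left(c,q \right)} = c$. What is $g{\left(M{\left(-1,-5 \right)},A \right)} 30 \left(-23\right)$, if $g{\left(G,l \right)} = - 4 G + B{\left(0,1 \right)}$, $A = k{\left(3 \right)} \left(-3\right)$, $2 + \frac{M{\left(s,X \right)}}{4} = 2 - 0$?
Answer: $0$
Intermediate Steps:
$M{\left(s,X \right)} = 0$ ($M{\left(s,X \right)} = -8 + 4 \left(2 - 0\right) = -8 + 4 \left(2 + 0\right) = -8 + 4 \cdot 2 = -8 + 8 = 0$)
$k{\left(p \right)} = 2 p$ ($k{\left(p \right)} = 2 p 1 = 2 p$)
$A = -18$ ($A = 2 \cdot 3 \left(-3\right) = 6 \left(-3\right) = -18$)
$g{\left(G,l \right)} = - 4 G$ ($g{\left(G,l \right)} = - 4 G + 0 = - 4 G$)
$g{\left(M{\left(-1,-5 \right)},A \right)} 30 \left(-23\right) = \left(-4\right) 0 \cdot 30 \left(-23\right) = 0 \cdot 30 \left(-23\right) = 0 \left(-23\right) = 0$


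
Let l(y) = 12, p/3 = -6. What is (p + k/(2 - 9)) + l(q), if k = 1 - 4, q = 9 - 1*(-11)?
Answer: -39/7 ≈ -5.5714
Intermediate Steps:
p = -18 (p = 3*(-6) = -18)
q = 20 (q = 9 + 11 = 20)
k = -3
(p + k/(2 - 9)) + l(q) = (-18 - 3/(2 - 9)) + 12 = (-18 - 3/(-7)) + 12 = (-18 - ⅐*(-3)) + 12 = (-18 + 3/7) + 12 = -123/7 + 12 = -39/7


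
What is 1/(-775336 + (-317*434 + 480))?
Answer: -1/912434 ≈ -1.0960e-6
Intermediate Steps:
1/(-775336 + (-317*434 + 480)) = 1/(-775336 + (-137578 + 480)) = 1/(-775336 - 137098) = 1/(-912434) = -1/912434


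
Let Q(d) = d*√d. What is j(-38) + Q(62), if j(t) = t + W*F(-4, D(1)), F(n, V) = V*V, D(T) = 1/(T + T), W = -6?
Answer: -79/2 + 62*√62 ≈ 448.69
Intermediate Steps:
D(T) = 1/(2*T)
F(n, V) = V²
j(t) = -3/2 + t (j(t) = t - 6*((½)/1)² = t - 6*((½)*1)² = t - 6*(½)² = t - 6*¼ = t - 3/2 = -3/2 + t)
Q(d) = d^(3/2)
j(-38) + Q(62) = (-3/2 - 38) + 62^(3/2) = -79/2 + 62*√62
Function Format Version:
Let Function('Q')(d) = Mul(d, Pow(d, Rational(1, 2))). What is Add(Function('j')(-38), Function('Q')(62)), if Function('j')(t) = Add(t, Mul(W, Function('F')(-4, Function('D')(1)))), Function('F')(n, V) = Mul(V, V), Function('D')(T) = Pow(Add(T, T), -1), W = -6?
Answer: Add(Rational(-79, 2), Mul(62, Pow(62, Rational(1, 2)))) ≈ 448.69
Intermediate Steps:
Function('D')(T) = Mul(Rational(1, 2), Pow(T, -1)) (Function('D')(T) = Pow(Mul(2, T), -1) = Mul(Rational(1, 2), Pow(T, -1)))
Function('F')(n, V) = Pow(V, 2)
Function('j')(t) = Add(Rational(-3, 2), t) (Function('j')(t) = Add(t, Mul(-6, Pow(Mul(Rational(1, 2), Pow(1, -1)), 2))) = Add(t, Mul(-6, Pow(Mul(Rational(1, 2), 1), 2))) = Add(t, Mul(-6, Pow(Rational(1, 2), 2))) = Add(t, Mul(-6, Rational(1, 4))) = Add(t, Rational(-3, 2)) = Add(Rational(-3, 2), t))
Function('Q')(d) = Pow(d, Rational(3, 2))
Add(Function('j')(-38), Function('Q')(62)) = Add(Add(Rational(-3, 2), -38), Pow(62, Rational(3, 2))) = Add(Rational(-79, 2), Mul(62, Pow(62, Rational(1, 2))))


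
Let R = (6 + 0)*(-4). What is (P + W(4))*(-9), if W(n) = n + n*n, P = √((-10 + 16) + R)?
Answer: -180 - 27*I*√2 ≈ -180.0 - 38.184*I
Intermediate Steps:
R = -24 (R = 6*(-4) = -24)
P = 3*I*√2 (P = √((-10 + 16) - 24) = √(6 - 24) = √(-18) = 3*I*√2 ≈ 4.2426*I)
W(n) = n + n²
(P + W(4))*(-9) = (3*I*√2 + 4*(1 + 4))*(-9) = (3*I*√2 + 4*5)*(-9) = (3*I*√2 + 20)*(-9) = (20 + 3*I*√2)*(-9) = -180 - 27*I*√2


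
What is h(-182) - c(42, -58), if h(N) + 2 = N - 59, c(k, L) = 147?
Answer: -390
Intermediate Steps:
h(N) = -61 + N (h(N) = -2 + (N - 59) = -2 + (-59 + N) = -61 + N)
h(-182) - c(42, -58) = (-61 - 182) - 1*147 = -243 - 147 = -390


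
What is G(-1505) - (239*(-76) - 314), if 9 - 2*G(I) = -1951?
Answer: 19458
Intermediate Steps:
G(I) = 980 (G(I) = 9/2 - ½*(-1951) = 9/2 + 1951/2 = 980)
G(-1505) - (239*(-76) - 314) = 980 - (239*(-76) - 314) = 980 - (-18164 - 314) = 980 - 1*(-18478) = 980 + 18478 = 19458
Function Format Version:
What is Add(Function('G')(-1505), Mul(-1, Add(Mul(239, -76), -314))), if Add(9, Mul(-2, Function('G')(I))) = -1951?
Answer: 19458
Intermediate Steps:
Function('G')(I) = 980 (Function('G')(I) = Add(Rational(9, 2), Mul(Rational(-1, 2), -1951)) = Add(Rational(9, 2), Rational(1951, 2)) = 980)
Add(Function('G')(-1505), Mul(-1, Add(Mul(239, -76), -314))) = Add(980, Mul(-1, Add(Mul(239, -76), -314))) = Add(980, Mul(-1, Add(-18164, -314))) = Add(980, Mul(-1, -18478)) = Add(980, 18478) = 19458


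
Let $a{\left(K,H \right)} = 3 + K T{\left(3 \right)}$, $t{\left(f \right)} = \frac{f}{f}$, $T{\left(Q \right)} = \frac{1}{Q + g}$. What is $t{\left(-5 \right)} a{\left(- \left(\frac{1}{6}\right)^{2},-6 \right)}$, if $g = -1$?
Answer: $\frac{215}{72} \approx 2.9861$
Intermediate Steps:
$T{\left(Q \right)} = \frac{1}{-1 + Q}$ ($T{\left(Q \right)} = \frac{1}{Q - 1} = \frac{1}{-1 + Q}$)
$t{\left(f \right)} = 1$
$a{\left(K,H \right)} = 3 + \frac{K}{2}$ ($a{\left(K,H \right)} = 3 + \frac{K}{-1 + 3} = 3 + \frac{K}{2}$)
$t{\left(-5 \right)} a{\left(- \left(\frac{1}{6}\right)^{2},-6 \right)} = 1 \left(3 + \frac{\left(-1\right) \left(\frac{1}{6}\right)^{2}}{2}\right) = 1 \left(3 + \frac{\left(-1\right) \frac{1}{36}}{2}\right) = 1 \left(3 + \frac{1}{2} \left(- \frac{1}{36}\right)\right) = 1 \left(3 - \frac{1}{72}\right) = 1 \cdot \frac{215}{72} = \frac{215}{72}$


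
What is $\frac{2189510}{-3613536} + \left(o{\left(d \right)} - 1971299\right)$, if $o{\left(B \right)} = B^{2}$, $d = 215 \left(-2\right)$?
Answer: $- \frac{3227609643187}{1806768} \approx -1.7864 \cdot 10^{6}$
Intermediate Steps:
$d = -430$
$\frac{2189510}{-3613536} + \left(o{\left(d \right)} - 1971299\right) = \frac{2189510}{-3613536} + \left(\left(-430\right)^{2} - 1971299\right) = 2189510 \left(- \frac{1}{3613536}\right) + \left(184900 - 1971299\right) = - \frac{1094755}{1806768} - 1786399 = - \frac{3227609643187}{1806768}$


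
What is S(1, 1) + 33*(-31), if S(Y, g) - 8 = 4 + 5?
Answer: -1006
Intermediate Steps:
S(Y, g) = 17 (S(Y, g) = 8 + (4 + 5) = 8 + 9 = 17)
S(1, 1) + 33*(-31) = 17 + 33*(-31) = 17 - 1023 = -1006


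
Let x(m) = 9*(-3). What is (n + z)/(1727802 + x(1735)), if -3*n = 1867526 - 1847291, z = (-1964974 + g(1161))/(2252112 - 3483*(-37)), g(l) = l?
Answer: -16061694148/4113802902825 ≈ -0.0039043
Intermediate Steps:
z = -1963813/2380983 (z = (-1964974 + 1161)/(2252112 - 3483*(-37)) = -1963813/(2252112 + 128871) = -1963813/2380983 ≈ -0.82479)
x(m) = -27
n = -6745 (n = -(1867526 - 1847291)/3 = -⅓*20235 = -6745)
(n + z)/(1727802 + x(1735)) = (-6745 - 1963813/2380983)/(1727802 - 27) = -16061694148/2380983/1727775 = -16061694148/2380983*1/1727775 = -16061694148/4113802902825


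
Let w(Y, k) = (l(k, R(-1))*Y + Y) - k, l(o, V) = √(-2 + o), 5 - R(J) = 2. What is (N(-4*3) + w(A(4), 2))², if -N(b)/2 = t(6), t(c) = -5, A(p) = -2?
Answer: 36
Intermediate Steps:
N(b) = 10 (N(b) = -2*(-5) = 10)
R(J) = 3 (R(J) = 5 - 1*2 = 5 - 2 = 3)
w(Y, k) = Y - k + Y*√(-2 + k) (w(Y, k) = (√(-2 + k)*Y + Y) - k = (Y*√(-2 + k) + Y) - k = (Y + Y*√(-2 + k)) - k = Y - k + Y*√(-2 + k))
(N(-4*3) + w(A(4), 2))² = (10 + (-2 - 1*2 - 2*√(-2 + 2)))² = (10 + (-2 - 2 - 2*√0))² = (10 + (-2 - 2 - 2*0))² = (10 + (-2 - 2 + 0))² = (10 - 4)² = 6² = 36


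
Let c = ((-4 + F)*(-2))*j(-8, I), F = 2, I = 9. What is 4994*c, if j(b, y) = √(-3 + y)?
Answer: 19976*√6 ≈ 48931.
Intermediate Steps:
c = 4*√6 (c = ((-4 + 2)*(-2))*√(-3 + 9) = (-2*(-2))*√6 = 4*√6 ≈ 9.7980)
4994*c = 4994*(4*√6) = 19976*√6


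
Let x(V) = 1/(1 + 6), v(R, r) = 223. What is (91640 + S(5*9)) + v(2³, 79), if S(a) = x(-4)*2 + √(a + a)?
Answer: 643043/7 + 3*√10 ≈ 91873.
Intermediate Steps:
x(V) = ⅐ (x(V) = 1/7 = ⅐)
S(a) = 2/7 + √2*√a (S(a) = (⅐)*2 + √(a + a) = 2/7 + √(2*a) = 2/7 + √2*√a)
(91640 + S(5*9)) + v(2³, 79) = (91640 + (2/7 + √2*√(5*9))) + 223 = (91640 + (2/7 + √2*√45)) + 223 = (91640 + (2/7 + √2*(3*√5))) + 223 = (91640 + (2/7 + 3*√10)) + 223 = (641482/7 + 3*√10) + 223 = 643043/7 + 3*√10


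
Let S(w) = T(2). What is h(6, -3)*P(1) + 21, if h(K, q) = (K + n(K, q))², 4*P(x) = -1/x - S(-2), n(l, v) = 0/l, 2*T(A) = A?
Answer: 3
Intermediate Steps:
T(A) = A/2
S(w) = 1 (S(w) = (½)*2 = 1)
n(l, v) = 0
P(x) = -¼ - 1/(4*x) (P(x) = (-1/x - 1*1)/4 = (-1/x - 1)/4 = (-1 - 1/x)/4 = -¼ - 1/(4*x))
h(K, q) = K² (h(K, q) = (K + 0)² = K²)
h(6, -3)*P(1) + 21 = 6²*((¼)*(-1 - 1*1)/1) + 21 = 36*((¼)*1*(-1 - 1)) + 21 = 36*((¼)*1*(-2)) + 21 = 36*(-½) + 21 = -18 + 21 = 3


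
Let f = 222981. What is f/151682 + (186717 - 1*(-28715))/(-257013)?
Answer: 24631859129/38984245866 ≈ 0.63184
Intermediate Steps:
f/151682 + (186717 - 1*(-28715))/(-257013) = 222981/151682 + (186717 - 1*(-28715))/(-257013) = 222981*(1/151682) + (186717 + 28715)*(-1/257013) = 222981/151682 + 215432*(-1/257013) = 222981/151682 - 215432/257013 = 24631859129/38984245866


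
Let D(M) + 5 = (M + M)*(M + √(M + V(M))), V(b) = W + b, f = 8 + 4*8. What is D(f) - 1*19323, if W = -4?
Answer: -16128 + 160*√19 ≈ -15431.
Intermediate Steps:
f = 40 (f = 8 + 32 = 40)
V(b) = -4 + b
D(M) = -5 + 2*M*(M + √(-4 + 2*M)) (D(M) = -5 + (M + M)*(M + √(M + (-4 + M))) = -5 + (2*M)*(M + √(-4 + 2*M)) = -5 + 2*M*(M + √(-4 + 2*M)))
D(f) - 1*19323 = (-5 + 2*40² + 2*40*√(-4 + 2*40)) - 1*19323 = (-5 + 2*1600 + 2*40*√(-4 + 80)) - 19323 = (-5 + 3200 + 2*40*√76) - 19323 = (-5 + 3200 + 2*40*(2*√19)) - 19323 = (-5 + 3200 + 160*√19) - 19323 = (3195 + 160*√19) - 19323 = -16128 + 160*√19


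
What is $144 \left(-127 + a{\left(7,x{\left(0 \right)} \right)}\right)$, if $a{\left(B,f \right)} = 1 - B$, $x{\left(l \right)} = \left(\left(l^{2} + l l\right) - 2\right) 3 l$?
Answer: $-19152$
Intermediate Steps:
$x{\left(l \right)} = l \left(-6 + 6 l^{2}\right)$ ($x{\left(l \right)} = \left(\left(l^{2} + l^{2}\right) - 2\right) 3 l = \left(2 l^{2} - 2\right) 3 l = \left(-2 + 2 l^{2}\right) 3 l = \left(-6 + 6 l^{2}\right) l = l \left(-6 + 6 l^{2}\right)$)
$144 \left(-127 + a{\left(7,x{\left(0 \right)} \right)}\right) = 144 \left(-127 + \left(1 - 7\right)\right) = 144 \left(-127 - 6\right) = 144 \left(-133\right) = -19152$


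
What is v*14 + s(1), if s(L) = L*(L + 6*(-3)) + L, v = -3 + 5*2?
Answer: 82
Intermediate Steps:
v = 7 (v = -3 + 10 = 7)
s(L) = L + L*(-18 + L) (s(L) = L*(L - 18) + L = L*(-18 + L) + L = L + L*(-18 + L))
v*14 + s(1) = 7*14 + 1*(-17 + 1) = 98 + 1*(-16) = 98 - 16 = 82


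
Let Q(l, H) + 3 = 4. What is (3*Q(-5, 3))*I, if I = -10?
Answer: -30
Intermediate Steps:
Q(l, H) = 1 (Q(l, H) = -3 + 4 = 1)
(3*Q(-5, 3))*I = (3*1)*(-10) = 3*(-10) = -30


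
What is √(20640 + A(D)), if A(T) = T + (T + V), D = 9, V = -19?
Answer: √20639 ≈ 143.66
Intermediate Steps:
A(T) = -19 + 2*T (A(T) = T + (T - 19) = T + (-19 + T) = -19 + 2*T)
√(20640 + A(D)) = √(20640 + (-19 + 2*9)) = √(20640 + (-19 + 18)) = √(20640 - 1) = √20639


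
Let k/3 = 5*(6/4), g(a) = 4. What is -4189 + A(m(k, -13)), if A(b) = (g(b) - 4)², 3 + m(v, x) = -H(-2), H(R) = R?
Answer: -4189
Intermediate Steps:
k = 45/2 (k = 3*(5*(6/4)) = 3*(5*(6*(¼))) = 3*(5*(3/2)) = 3*(15/2) = 45/2 ≈ 22.500)
m(v, x) = -1 (m(v, x) = -3 - 1*(-2) = -3 + 2 = -1)
A(b) = 0 (A(b) = (4 - 4)² = 0² = 0)
-4189 + A(m(k, -13)) = -4189 + 0 = -4189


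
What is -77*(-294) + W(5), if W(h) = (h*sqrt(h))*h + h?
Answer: 22643 + 25*sqrt(5) ≈ 22699.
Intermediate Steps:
W(h) = h + h**(5/2) (W(h) = h**(3/2)*h + h = h**(5/2) + h = h + h**(5/2))
-77*(-294) + W(5) = -77*(-294) + (5 + 5**(5/2)) = 22638 + (5 + 25*sqrt(5)) = 22643 + 25*sqrt(5)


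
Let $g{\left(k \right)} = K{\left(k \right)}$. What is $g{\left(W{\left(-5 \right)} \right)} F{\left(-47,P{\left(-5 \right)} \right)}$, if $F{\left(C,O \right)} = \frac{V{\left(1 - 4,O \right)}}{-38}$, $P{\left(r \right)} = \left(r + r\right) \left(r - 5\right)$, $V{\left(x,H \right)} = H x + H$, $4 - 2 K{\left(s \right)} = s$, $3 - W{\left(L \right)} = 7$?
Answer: $\frac{400}{19} \approx 21.053$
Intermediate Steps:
$W{\left(L \right)} = -4$ ($W{\left(L \right)} = 3 - 7 = -4$)
$K{\left(s \right)} = 2 - \frac{s}{2}$
$g{\left(k \right)} = 2 - \frac{k}{2}$
$V{\left(x,H \right)} = H + H x$
$P{\left(r \right)} = 2 r \left(-5 + r\right)$
$F{\left(C,O \right)} = \frac{O}{19}$ ($F{\left(C,O \right)} = \frac{O \left(1 + \left(1 - 4\right)\right)}{-38} = O \left(1 + \left(1 - 4\right)\right) \left(- \frac{1}{38}\right) = O \left(1 - 3\right) \left(- \frac{1}{38}\right) = O \left(-2\right) \left(- \frac{1}{38}\right) = - 2 O \left(- \frac{1}{38}\right) = \frac{O}{19}$)
$g{\left(W{\left(-5 \right)} \right)} F{\left(-47,P{\left(-5 \right)} \right)} = \left(2 - -2\right) \frac{2 \left(-5\right) \left(-5 - 5\right)}{19} = \left(2 + 2\right) \frac{2 \left(-5\right) \left(-10\right)}{19} = 4 \cdot \frac{1}{19} \cdot 100 = 4 \cdot \frac{100}{19} = \frac{400}{19}$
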